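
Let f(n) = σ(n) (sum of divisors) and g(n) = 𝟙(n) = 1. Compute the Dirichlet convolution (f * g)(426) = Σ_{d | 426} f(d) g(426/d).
(σ * 𝟙)(426) = 1460

Divisors of 426: [1, 2, 3, 6, 71, 142, 213, 426]. For each d | 426:
  d = 1: σ(1) · 𝟙(426/1) = 1 · 1 = 1
  d = 2: σ(2) · 𝟙(426/2) = 3 · 1 = 3
  d = 3: σ(3) · 𝟙(426/3) = 4 · 1 = 4
  d = 6: σ(6) · 𝟙(426/6) = 12 · 1 = 12
  d = 71: σ(71) · 𝟙(426/71) = 72 · 1 = 72
  d = 142: σ(142) · 𝟙(426/142) = 216 · 1 = 216
  d = 213: σ(213) · 𝟙(426/213) = 288 · 1 = 288
  d = 426: σ(426) · 𝟙(426/426) = 864 · 1 = 864
Summing: (σ * 𝟙)(426) = 1 + 3 + 4 + 12 + 72 + 216 + 288 + 864 = 1460.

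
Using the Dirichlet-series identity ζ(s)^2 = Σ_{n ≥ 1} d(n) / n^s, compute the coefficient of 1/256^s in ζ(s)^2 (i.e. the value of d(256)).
d(256) = 9

ζ(s)^2 = (Σ 1/m^s)(Σ 1/k^s). The coefficient of 1/n^s in the product is the number of ordered pairs (m, k) with mk = n, which equals d(n). For n = 256, divisors are [1, 2, 4, 8, 16, 32, 64, 128, 256], so d(256) = 9.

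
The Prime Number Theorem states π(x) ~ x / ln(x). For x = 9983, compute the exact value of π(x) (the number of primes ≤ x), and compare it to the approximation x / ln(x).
π(9983) = 1229;  x/ln(x) ≈ 1084.09;  relative error ≈ 11.79%.

Directly count primes up to 9983: π(9983) = 1229. The PNT approximation gives 9983/ln(9983) ≈ 9983/9.20864 ≈ 1084.09. Relative error (π(x) − x/ln(x)) / π(x) ≈ 11.79%; the approximation is known to undercount slightly (Li(x) is a better estimate).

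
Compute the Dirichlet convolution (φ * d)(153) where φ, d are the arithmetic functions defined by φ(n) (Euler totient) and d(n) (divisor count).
(φ * d)(153) = 234

Divisors of 153: [1, 3, 9, 17, 51, 153]. For each d | 153:
  d = 1: φ(1) · d(153/1) = 1 · 6 = 6
  d = 3: φ(3) · d(153/3) = 2 · 4 = 8
  d = 9: φ(9) · d(153/9) = 6 · 2 = 12
  d = 17: φ(17) · d(153/17) = 16 · 3 = 48
  d = 51: φ(51) · d(153/51) = 32 · 2 = 64
  d = 153: φ(153) · d(153/153) = 96 · 1 = 96
Summing: (φ * d)(153) = 6 + 8 + 12 + 48 + 64 + 96 = 234.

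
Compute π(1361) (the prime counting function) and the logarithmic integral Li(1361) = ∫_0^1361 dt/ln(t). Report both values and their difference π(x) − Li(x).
π(1361) = 218;  Li(1361) ≈ 228.68;  π(x) − Li(x) ≈ -10.68.

Direct count of primes ≤ 1361 gives π(1361) = 218. Numerical evaluation of the logarithmic integral gives Li(1361) ≈ 228.68. The difference π(x) − Li(x) ≈ -10.68 is typically negative for small/moderate x (Li(x) overestimates), though Littlewood's theorem shows this sign changes infinitely often.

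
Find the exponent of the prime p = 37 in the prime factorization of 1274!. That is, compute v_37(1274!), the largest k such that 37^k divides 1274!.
v_37(1274!) = 34

Legendre's formula: v_p(n!) = Σ_{k ≥ 1} ⌊n / p^k⌋. For p = 37, n = 1274, the terms are:
  ⌊1274/37^1⌋ = ⌊1274/37⌋ = 34
(the next term ⌊1274/37^2⌋ = 0, terminating the sum). Summing: v_37(1274!) = 34 = 34.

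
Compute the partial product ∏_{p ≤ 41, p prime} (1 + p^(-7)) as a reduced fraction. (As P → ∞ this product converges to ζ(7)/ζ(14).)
∏ = 906276285123367303463952471174214707523220166331900002148763513926498754947885274824704/898827234959603916464015184677991123451710902595120068322823619866941706124048533178125

The primes p ≤ 41 are [2, 3, 5, 7, 11, 13, 17, 19, 23, 29, 31, 37, 41]. For each, (1 + 1/p^7) = (p^7 + 1)/p^7. Multiplying these fractions over p ∈ [2, 3, 5, 7, 11, 13, 17, 19, 23, 29, 31, 37, 41] gives 906276285123367303463952471174214707523220166331900002148763513926498754947885274824704/898827234959603916464015184677991123451710902595120068322823619866941706124048533178125. (In the limit P → ∞ this tends to ζ(7)/ζ(14).)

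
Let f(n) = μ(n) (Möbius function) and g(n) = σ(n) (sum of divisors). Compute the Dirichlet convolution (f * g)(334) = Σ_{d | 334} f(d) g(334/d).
(μ * σ)(334) = 334

Divisors of 334: [1, 2, 167, 334]. For each d | 334:
  d = 1: μ(1) · σ(334/1) = 1 · 504 = 504
  d = 2: μ(2) · σ(334/2) = -1 · 168 = -168
  d = 167: μ(167) · σ(334/167) = -1 · 3 = -3
  d = 334: μ(334) · σ(334/334) = 1 · 1 = 1
Summing: (μ * σ)(334) = 504 + -168 + -3 + 1 = 334.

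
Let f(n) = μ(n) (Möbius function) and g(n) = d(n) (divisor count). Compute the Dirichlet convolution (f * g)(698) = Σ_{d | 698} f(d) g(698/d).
(μ * d)(698) = 1

Divisors of 698: [1, 2, 349, 698]. For each d | 698:
  d = 1: μ(1) · d(698/1) = 1 · 4 = 4
  d = 2: μ(2) · d(698/2) = -1 · 2 = -2
  d = 349: μ(349) · d(698/349) = -1 · 2 = -2
  d = 698: μ(698) · d(698/698) = 1 · 1 = 1
Summing: (μ * d)(698) = 4 + -2 + -2 + 1 = 1.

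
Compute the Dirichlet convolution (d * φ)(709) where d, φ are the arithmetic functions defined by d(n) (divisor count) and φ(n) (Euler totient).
(d * φ)(709) = 710

Divisors of 709: [1, 709]. For each d | 709:
  d = 1: d(1) · φ(709/1) = 1 · 708 = 708
  d = 709: d(709) · φ(709/709) = 2 · 1 = 2
Summing: (d * φ)(709) = 708 + 2 = 710.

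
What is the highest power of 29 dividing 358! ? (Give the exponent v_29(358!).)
v_29(358!) = 12

Legendre's formula: v_p(n!) = Σ_{k ≥ 1} ⌊n / p^k⌋. For p = 29, n = 358, the terms are:
  ⌊358/29^1⌋ = ⌊358/29⌋ = 12
(the next term ⌊358/29^2⌋ = 0, terminating the sum). Summing: v_29(358!) = 12 = 12.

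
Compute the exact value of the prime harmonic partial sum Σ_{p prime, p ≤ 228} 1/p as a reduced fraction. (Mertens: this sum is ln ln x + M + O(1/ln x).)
Σ 1/p = 163511827859273678384959815113729742050404828958383078813204061634794561817548326350576887/83311209124804345037562846379881038241134671040860314654617977748077292641632790457335110

π(228) = 49, so the primes ≤ 228 are [2, 3, 5, 7, 11, 13, 17, 19, 23, 29, 31, 37, 41, 43, 47, 53, 59, 61, 67, 71, 73, 79, 83, 89, 97, 101, 103, 107, 109, 113, 127, 131, 137, 139, 149, 151, 157, 163, 167, 173, 179, 181, 191, 193, 197, 199, 211, 223, 227]. Summing 1/p over these primes: 163511827859273678384959815113729742050404828958383078813204061634794561817548326350576887/83311209124804345037562846379881038241134671040860314654617977748077292641632790457335110 ≈ 1.9627. Mertens estimate ln ln(228) + 0.2615 ≈ 1.9533.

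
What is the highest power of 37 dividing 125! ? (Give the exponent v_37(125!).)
v_37(125!) = 3

Legendre's formula: v_p(n!) = Σ_{k ≥ 1} ⌊n / p^k⌋. For p = 37, n = 125, the terms are:
  ⌊125/37^1⌋ = ⌊125/37⌋ = 3
(the next term ⌊125/37^2⌋ = 0, terminating the sum). Summing: v_37(125!) = 3 = 3.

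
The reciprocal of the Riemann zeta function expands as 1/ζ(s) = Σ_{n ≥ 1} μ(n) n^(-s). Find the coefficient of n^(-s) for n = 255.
μ(255) = -1

Factor n = 255 = 3 · 5 · 17. μ(n) = 0 if any exponent ≥ 2 (not squarefree); otherwise μ(n) = (−1)^{ω(n)} where ω(n) is the number of distinct prime factors. Applying: μ(255) = -1.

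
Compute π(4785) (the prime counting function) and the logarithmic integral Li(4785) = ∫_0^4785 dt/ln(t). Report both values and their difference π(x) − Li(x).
π(4785) = 642;  Li(4785) ≈ 658.97;  π(x) − Li(x) ≈ -16.97.

Direct count of primes ≤ 4785 gives π(4785) = 642. Numerical evaluation of the logarithmic integral gives Li(4785) ≈ 658.97. The difference π(x) − Li(x) ≈ -16.97 is typically negative for small/moderate x (Li(x) overestimates), though Littlewood's theorem shows this sign changes infinitely often.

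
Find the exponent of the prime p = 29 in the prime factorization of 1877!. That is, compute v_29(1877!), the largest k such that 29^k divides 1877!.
v_29(1877!) = 66

Legendre's formula: v_p(n!) = Σ_{k ≥ 1} ⌊n / p^k⌋. For p = 29, n = 1877, the terms are:
  ⌊1877/29^1⌋ = ⌊1877/29⌋ = 64
  ⌊1877/29^2⌋ = ⌊1877/841⌋ = 2
(the next term ⌊1877/29^3⌋ = 0, terminating the sum). Summing: v_29(1877!) = 64 + 2 = 66.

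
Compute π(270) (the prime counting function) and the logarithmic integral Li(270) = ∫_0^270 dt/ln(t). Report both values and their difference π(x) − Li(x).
π(270) = 57;  Li(270) ≈ 63.03;  π(x) − Li(x) ≈ -6.03.

Direct count of primes ≤ 270 gives π(270) = 57. Numerical evaluation of the logarithmic integral gives Li(270) ≈ 63.03. The difference π(x) − Li(x) ≈ -6.03 is typically negative for small/moderate x (Li(x) overestimates), though Littlewood's theorem shows this sign changes infinitely often.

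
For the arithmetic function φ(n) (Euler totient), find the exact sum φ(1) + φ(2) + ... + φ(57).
Σ_{n ≤ 57} φ(n) = 1000

Compute φ(n) for each 1 ≤ n ≤ 57: φ(1) = 1, φ(2) = 1, φ(3) = 2, φ(4) = 2, φ(5) = 4, φ(6) = 2, φ(7) = 6, φ(8) = 4, φ(9) = 6, φ(10) = 4, φ(11) = 10, φ(12) = 4, φ(13) = 12, φ(14) = 6, φ(15) = 8, φ(16) = 8, φ(17) = 16, φ(18) = 6, φ(19) = 18, φ(20) = 8, φ(21) = 12, φ(22) = 10, φ(23) = 22, φ(24) = 8, φ(25) = 20, φ(26) = 12, φ(27) = 18, φ(28) = 12, φ(29) = 28, φ(30) = 8, φ(31) = 30, φ(32) = 16, φ(33) = 20, φ(34) = 16, φ(35) = 24, φ(36) = 12, φ(37) = 36, φ(38) = 18, φ(39) = 24, φ(40) = 16, φ(41) = 40, φ(42) = 12, φ(43) = 42, φ(44) = 20, φ(45) = 24, φ(46) = 22, φ(47) = 46, φ(48) = 16, φ(49) = 42, φ(50) = 20, φ(51) = 32, φ(52) = 24, φ(53) = 52, φ(54) = 18, φ(55) = 40, φ(56) = 24, φ(57) = 36. Summing all 57 values: 1000. (Average order: Σ_{n ≤ x} φ(n) ~ (3/π²) x². For x = 57, (3/π²)·57² ≈ 987.58.)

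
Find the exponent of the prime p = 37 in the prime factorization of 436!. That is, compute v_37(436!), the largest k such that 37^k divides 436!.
v_37(436!) = 11

Legendre's formula: v_p(n!) = Σ_{k ≥ 1} ⌊n / p^k⌋. For p = 37, n = 436, the terms are:
  ⌊436/37^1⌋ = ⌊436/37⌋ = 11
(the next term ⌊436/37^2⌋ = 0, terminating the sum). Summing: v_37(436!) = 11 = 11.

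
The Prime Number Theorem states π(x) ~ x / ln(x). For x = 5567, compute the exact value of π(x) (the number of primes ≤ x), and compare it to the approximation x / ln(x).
π(5567) = 734;  x/ln(x) ≈ 645.48;  relative error ≈ 12.06%.

Directly count primes up to 5567: π(5567) = 734. The PNT approximation gives 5567/ln(5567) ≈ 5567/8.62461 ≈ 645.48. Relative error (π(x) − x/ln(x)) / π(x) ≈ 12.06%; the approximation is known to undercount slightly (Li(x) is a better estimate).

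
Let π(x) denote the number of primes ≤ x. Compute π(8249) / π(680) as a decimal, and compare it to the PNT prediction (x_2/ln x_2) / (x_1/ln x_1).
π(8249)/π(680) = 1035/123 ≈ 8.4146;  PNT prediction ≈ 8.7736.

π(680) = 123 and π(8249) = 1035, so π(8249)/π(680) ≈ 8.4146. The PNT-predicted ratio is (8249/ln(8249)) / (680/ln(680)) ≈ 8.7736. The two agree to within a few percent, as expected.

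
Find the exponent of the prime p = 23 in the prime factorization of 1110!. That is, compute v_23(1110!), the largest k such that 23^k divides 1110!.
v_23(1110!) = 50

Legendre's formula: v_p(n!) = Σ_{k ≥ 1} ⌊n / p^k⌋. For p = 23, n = 1110, the terms are:
  ⌊1110/23^1⌋ = ⌊1110/23⌋ = 48
  ⌊1110/23^2⌋ = ⌊1110/529⌋ = 2
(the next term ⌊1110/23^3⌋ = 0, terminating the sum). Summing: v_23(1110!) = 48 + 2 = 50.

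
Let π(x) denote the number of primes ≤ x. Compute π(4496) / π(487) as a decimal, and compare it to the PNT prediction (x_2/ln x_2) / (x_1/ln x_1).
π(4496)/π(487) = 610/93 ≈ 6.5591;  PNT prediction ≈ 6.7924.

π(487) = 93 and π(4496) = 610, so π(4496)/π(487) ≈ 6.5591. The PNT-predicted ratio is (4496/ln(4496)) / (487/ln(487)) ≈ 6.7924. The two agree to within a few percent, as expected.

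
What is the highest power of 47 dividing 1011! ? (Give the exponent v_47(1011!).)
v_47(1011!) = 21

Legendre's formula: v_p(n!) = Σ_{k ≥ 1} ⌊n / p^k⌋. For p = 47, n = 1011, the terms are:
  ⌊1011/47^1⌋ = ⌊1011/47⌋ = 21
(the next term ⌊1011/47^2⌋ = 0, terminating the sum). Summing: v_47(1011!) = 21 = 21.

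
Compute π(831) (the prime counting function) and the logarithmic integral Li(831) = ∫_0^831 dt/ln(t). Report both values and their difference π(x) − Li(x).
π(831) = 145;  Li(831) ≈ 152.82;  π(x) − Li(x) ≈ -7.82.

Direct count of primes ≤ 831 gives π(831) = 145. Numerical evaluation of the logarithmic integral gives Li(831) ≈ 152.82. The difference π(x) − Li(x) ≈ -7.82 is typically negative for small/moderate x (Li(x) overestimates), though Littlewood's theorem shows this sign changes infinitely often.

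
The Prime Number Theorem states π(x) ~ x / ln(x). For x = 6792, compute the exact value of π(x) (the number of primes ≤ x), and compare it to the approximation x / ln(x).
π(6792) = 874;  x/ln(x) ≈ 769.76;  relative error ≈ 11.93%.

Directly count primes up to 6792: π(6792) = 874. The PNT approximation gives 6792/ln(6792) ≈ 6792/8.82350 ≈ 769.76. Relative error (π(x) − x/ln(x)) / π(x) ≈ 11.93%; the approximation is known to undercount slightly (Li(x) is a better estimate).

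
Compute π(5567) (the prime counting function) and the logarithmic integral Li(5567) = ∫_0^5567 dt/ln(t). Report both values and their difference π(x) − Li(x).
π(5567) = 734;  Li(5567) ≈ 750.43;  π(x) − Li(x) ≈ -16.43.

Direct count of primes ≤ 5567 gives π(5567) = 734. Numerical evaluation of the logarithmic integral gives Li(5567) ≈ 750.43. The difference π(x) − Li(x) ≈ -16.43 is typically negative for small/moderate x (Li(x) overestimates), though Littlewood's theorem shows this sign changes infinitely often.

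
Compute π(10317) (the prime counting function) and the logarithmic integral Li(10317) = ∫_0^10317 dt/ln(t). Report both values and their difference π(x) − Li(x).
π(10317) = 1265;  Li(10317) ≈ 1280.50;  π(x) − Li(x) ≈ -15.50.

Direct count of primes ≤ 10317 gives π(10317) = 1265. Numerical evaluation of the logarithmic integral gives Li(10317) ≈ 1280.50. The difference π(x) − Li(x) ≈ -15.50 is typically negative for small/moderate x (Li(x) overestimates), though Littlewood's theorem shows this sign changes infinitely often.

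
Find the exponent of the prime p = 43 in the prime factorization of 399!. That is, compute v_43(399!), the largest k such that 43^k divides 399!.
v_43(399!) = 9

Legendre's formula: v_p(n!) = Σ_{k ≥ 1} ⌊n / p^k⌋. For p = 43, n = 399, the terms are:
  ⌊399/43^1⌋ = ⌊399/43⌋ = 9
(the next term ⌊399/43^2⌋ = 0, terminating the sum). Summing: v_43(399!) = 9 = 9.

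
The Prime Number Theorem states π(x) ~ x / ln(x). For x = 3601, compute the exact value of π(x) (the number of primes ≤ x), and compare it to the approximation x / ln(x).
π(3601) = 503;  x/ln(x) ≈ 439.74;  relative error ≈ 12.58%.

Directly count primes up to 3601: π(3601) = 503. The PNT approximation gives 3601/ln(3601) ≈ 3601/8.18897 ≈ 439.74. Relative error (π(x) − x/ln(x)) / π(x) ≈ 12.58%; the approximation is known to undercount slightly (Li(x) is a better estimate).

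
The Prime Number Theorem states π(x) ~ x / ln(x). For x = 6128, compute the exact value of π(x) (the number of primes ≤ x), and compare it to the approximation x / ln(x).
π(6128) = 798;  x/ln(x) ≈ 702.70;  relative error ≈ 11.94%.

Directly count primes up to 6128: π(6128) = 798. The PNT approximation gives 6128/ln(6128) ≈ 6128/8.72062 ≈ 702.70. Relative error (π(x) − x/ln(x)) / π(x) ≈ 11.94%; the approximation is known to undercount slightly (Li(x) is a better estimate).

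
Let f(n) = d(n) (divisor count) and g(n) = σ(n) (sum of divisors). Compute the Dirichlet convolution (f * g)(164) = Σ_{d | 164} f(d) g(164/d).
(d * σ)(164) = 704

Divisors of 164: [1, 2, 4, 41, 82, 164]. For each d | 164:
  d = 1: d(1) · σ(164/1) = 1 · 294 = 294
  d = 2: d(2) · σ(164/2) = 2 · 126 = 252
  d = 4: d(4) · σ(164/4) = 3 · 42 = 126
  d = 41: d(41) · σ(164/41) = 2 · 7 = 14
  d = 82: d(82) · σ(164/82) = 4 · 3 = 12
  d = 164: d(164) · σ(164/164) = 6 · 1 = 6
Summing: (d * σ)(164) = 294 + 252 + 126 + 14 + 12 + 6 = 704.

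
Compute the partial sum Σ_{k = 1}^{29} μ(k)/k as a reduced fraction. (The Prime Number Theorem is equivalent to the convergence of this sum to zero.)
Σ μ(k)/k = 9246047/3234846615

Values of μ(k) for 1 ≤ k ≤ 29: μ(1) = 1, μ(2) = -1, μ(3) = -1, μ(5) = -1, μ(6) = 1, μ(7) = -1, μ(10) = 1, μ(11) = -1, μ(13) = -1, μ(14) = 1, μ(15) = 1, μ(17) = -1, μ(19) = -1, μ(21) = 1, μ(22) = 1, μ(23) = -1, μ(26) = 1, μ(29) = -1, with μ = 0 on non-squarefree integers. Summing μ(k)/k for k where μ(k) ≠ 0 gives 9246047/3234846615 ≈ 0.0029. (PNT ⟺ this sum → 0 as n → ∞.)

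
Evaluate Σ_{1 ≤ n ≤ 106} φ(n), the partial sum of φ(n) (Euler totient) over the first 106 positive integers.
Σ_{n ≤ 106} φ(n) = 3426

Compute φ(n) for each 1 ≤ n ≤ 106: φ(1) = 1, φ(2) = 1, φ(3) = 2, φ(4) = 2, φ(5) = 4, φ(6) = 2, φ(7) = 6, φ(8) = 4, φ(9) = 6, φ(10) = 4, φ(11) = 10, φ(12) = 4, φ(13) = 12, φ(14) = 6, φ(15) = 8, φ(16) = 8, φ(17) = 16, φ(18) = 6, φ(19) = 18, φ(20) = 8, φ(21) = 12, φ(22) = 10, φ(23) = 22, φ(24) = 8, φ(25) = 20, φ(26) = 12, φ(27) = 18, φ(28) = 12, φ(29) = 28, φ(30) = 8, φ(31) = 30, φ(32) = 16, φ(33) = 20, φ(34) = 16, φ(35) = 24, φ(36) = 12, φ(37) = 36, φ(38) = 18, φ(39) = 24, φ(40) = 16, φ(41) = 40, φ(42) = 12, φ(43) = 42, φ(44) = 20, φ(45) = 24, φ(46) = 22, φ(47) = 46, φ(48) = 16, φ(49) = 42, φ(50) = 20, φ(51) = 32, φ(52) = 24, φ(53) = 52, φ(54) = 18, φ(55) = 40, φ(56) = 24, φ(57) = 36, φ(58) = 28, φ(59) = 58, φ(60) = 16, φ(61) = 60, φ(62) = 30, φ(63) = 36, φ(64) = 32, φ(65) = 48, φ(66) = 20, φ(67) = 66, φ(68) = 32, φ(69) = 44, φ(70) = 24, φ(71) = 70, φ(72) = 24, φ(73) = 72, φ(74) = 36, φ(75) = 40, φ(76) = 36, φ(77) = 60, φ(78) = 24, φ(79) = 78, φ(80) = 32, φ(81) = 54, φ(82) = 40, φ(83) = 82, φ(84) = 24, φ(85) = 64, φ(86) = 42, φ(87) = 56, φ(88) = 40, φ(89) = 88, φ(90) = 24, φ(91) = 72, φ(92) = 44, φ(93) = 60, φ(94) = 46, φ(95) = 72, φ(96) = 32, φ(97) = 96, φ(98) = 42, φ(99) = 60, φ(100) = 40, φ(101) = 100, φ(102) = 32, φ(103) = 102, φ(104) = 48, φ(105) = 48, φ(106) = 52. Summing all 106 values: 3426. (Average order: Σ_{n ≤ x} φ(n) ~ (3/π²) x². For x = 106, (3/π²)·106² ≈ 3415.33.)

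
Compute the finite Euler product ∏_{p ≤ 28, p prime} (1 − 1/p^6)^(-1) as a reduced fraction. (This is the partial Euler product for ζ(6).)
∏ = 7921457489978054880231124911875/7786417203783354362865572118528

The primes p ≤ 28 are [2, 3, 5, 7, 11, 13, 17, 19, 23]. For each prime, (1 − 1/p^6)^(-1) = p^6 / (p^6 − 1). The product is (1 − 1/2^6)^(-1), (1 − 1/3^6)^(-1), (1 − 1/5^6)^(-1), (1 − 1/7^6)^(-1), (1 − 1/11^6)^(-1), (1 − 1/13^6)^(-1), (1 − 1/17^6)^(-1), (1 − 1/19^6)^(-1), (1 − 1/23^6)^(-1) = ∏ p^6 / (p^6 − 1) = 7921457489978054880231124911875/7786417203783354362865572118528.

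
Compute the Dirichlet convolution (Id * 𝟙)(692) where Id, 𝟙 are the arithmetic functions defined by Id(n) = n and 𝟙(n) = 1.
(Id * 𝟙)(692) = 1218

Divisors of 692: [1, 2, 4, 173, 346, 692]. For each d | 692:
  d = 1: Id(1) · 𝟙(692/1) = 1 · 1 = 1
  d = 2: Id(2) · 𝟙(692/2) = 2 · 1 = 2
  d = 4: Id(4) · 𝟙(692/4) = 4 · 1 = 4
  d = 173: Id(173) · 𝟙(692/173) = 173 · 1 = 173
  d = 346: Id(346) · 𝟙(692/346) = 346 · 1 = 346
  d = 692: Id(692) · 𝟙(692/692) = 692 · 1 = 692
Summing: (Id * 𝟙)(692) = 1 + 2 + 4 + 173 + 346 + 692 = 1218.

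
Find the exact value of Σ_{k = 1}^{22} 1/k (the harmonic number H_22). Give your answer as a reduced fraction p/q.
H_22 = 19093197/5173168

Direct summation: H_22 = 1 + 1/2 + ... + 1/22. The least common denominator is lcm(1, ..., 22) = 232792560; over this denominator the numerator is 232792560 + 116396280 + 77597520 + 58198140 + 46558512 + 38798760 + 33256080 + 29099070 + 25865840 + 23279256 + 21162960 + 19399380 + 17907120 + 16628040 + 15519504 + 14549535 + 13693680 + 12932920 + 12252240 + 11639628 + 11085360 + 10581480 = 859193865, so H_22 = 859193865/232792560; reducing by gcd(859193865, 232792560) = 45 gives 19093197/5173168 ≈ 3.69081. (The PNT-adjacent estimate ln(22) + γ ≈ 3.66826 matches within O(1/n).)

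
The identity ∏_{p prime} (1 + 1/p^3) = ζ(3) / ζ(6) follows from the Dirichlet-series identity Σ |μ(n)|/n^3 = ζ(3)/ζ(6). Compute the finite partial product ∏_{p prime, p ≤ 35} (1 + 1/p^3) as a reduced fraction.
∏ = 123276368443014873612288/104343309932640260237195

The primes p ≤ 35 are [2, 3, 5, 7, 11, 13, 17, 19, 23, 29, 31]. For each, (1 + 1/p^3) = (p^3 + 1)/p^3. Multiplying these fractions over p ∈ [2, 3, 5, 7, 11, 13, 17, 19, 23, 29, 31] gives 123276368443014873612288/104343309932640260237195. (In the limit P → ∞ this tends to ζ(3)/ζ(6).)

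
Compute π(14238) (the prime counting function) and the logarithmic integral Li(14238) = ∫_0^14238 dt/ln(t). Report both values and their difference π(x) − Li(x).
π(14238) = 1672;  Li(14238) ≈ 1697.17;  π(x) − Li(x) ≈ -25.17.

Direct count of primes ≤ 14238 gives π(14238) = 1672. Numerical evaluation of the logarithmic integral gives Li(14238) ≈ 1697.17. The difference π(x) − Li(x) ≈ -25.17 is typically negative for small/moderate x (Li(x) overestimates), though Littlewood's theorem shows this sign changes infinitely often.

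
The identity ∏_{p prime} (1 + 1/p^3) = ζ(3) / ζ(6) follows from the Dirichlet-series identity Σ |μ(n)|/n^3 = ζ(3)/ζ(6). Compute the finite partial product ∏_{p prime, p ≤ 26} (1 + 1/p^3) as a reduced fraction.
∏ = 16117288424681472/13642976755448975

The primes p ≤ 26 are [2, 3, 5, 7, 11, 13, 17, 19, 23]. For each, (1 + 1/p^3) = (p^3 + 1)/p^3. Multiplying these fractions over p ∈ [2, 3, 5, 7, 11, 13, 17, 19, 23] gives 16117288424681472/13642976755448975. (In the limit P → ∞ this tends to ζ(3)/ζ(6).)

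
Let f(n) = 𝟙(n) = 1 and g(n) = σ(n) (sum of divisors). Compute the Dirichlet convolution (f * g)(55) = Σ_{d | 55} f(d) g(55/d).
(𝟙 * σ)(55) = 91

Divisors of 55: [1, 5, 11, 55]. For each d | 55:
  d = 1: 𝟙(1) · σ(55/1) = 1 · 72 = 72
  d = 5: 𝟙(5) · σ(55/5) = 1 · 12 = 12
  d = 11: 𝟙(11) · σ(55/11) = 1 · 6 = 6
  d = 55: 𝟙(55) · σ(55/55) = 1 · 1 = 1
Summing: (𝟙 * σ)(55) = 72 + 12 + 6 + 1 = 91.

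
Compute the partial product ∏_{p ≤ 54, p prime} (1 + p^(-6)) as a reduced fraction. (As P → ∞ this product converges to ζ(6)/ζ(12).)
∏ = 360549358903447598496102606972302575686854635195266223026920975630213276302501208168000000/354490140797970318435085924328566932610522860437094896232244152761372626351680260596056897

The primes p ≤ 54 are [2, 3, 5, 7, 11, 13, 17, 19, 23, 29, 31, 37, 41, 43, 47, 53]. For each, (1 + 1/p^6) = (p^6 + 1)/p^6. Multiplying these fractions over p ∈ [2, 3, 5, 7, 11, 13, 17, 19, 23, 29, 31, 37, 41, 43, 47, 53] gives 360549358903447598496102606972302575686854635195266223026920975630213276302501208168000000/354490140797970318435085924328566932610522860437094896232244152761372626351680260596056897. (In the limit P → ∞ this tends to ζ(6)/ζ(12).)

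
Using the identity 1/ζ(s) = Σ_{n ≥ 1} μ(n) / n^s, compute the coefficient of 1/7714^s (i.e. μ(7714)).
μ(7714) = 1

Factor n = 7714 = 2 · 7 · 19 · 29. μ(n) = 0 if any exponent ≥ 2 (not squarefree); otherwise μ(n) = (−1)^{ω(n)} where ω(n) is the number of distinct prime factors. Applying: μ(7714) = 1.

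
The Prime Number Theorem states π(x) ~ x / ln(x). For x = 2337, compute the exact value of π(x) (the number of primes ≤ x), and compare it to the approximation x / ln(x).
π(2337) = 345;  x/ln(x) ≈ 301.29;  relative error ≈ 12.67%.

Directly count primes up to 2337: π(2337) = 345. The PNT approximation gives 2337/ln(2337) ≈ 2337/7.75662 ≈ 301.29. Relative error (π(x) − x/ln(x)) / π(x) ≈ 12.67%; the approximation is known to undercount slightly (Li(x) is a better estimate).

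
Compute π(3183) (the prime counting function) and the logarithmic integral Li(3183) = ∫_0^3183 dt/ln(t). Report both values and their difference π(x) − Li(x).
π(3183) = 450;  Li(3183) ≈ 465.53;  π(x) − Li(x) ≈ -15.53.

Direct count of primes ≤ 3183 gives π(3183) = 450. Numerical evaluation of the logarithmic integral gives Li(3183) ≈ 465.53. The difference π(x) − Li(x) ≈ -15.53 is typically negative for small/moderate x (Li(x) overestimates), though Littlewood's theorem shows this sign changes infinitely often.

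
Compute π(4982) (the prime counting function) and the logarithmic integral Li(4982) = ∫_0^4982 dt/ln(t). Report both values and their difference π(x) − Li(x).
π(4982) = 666;  Li(4982) ≈ 682.17;  π(x) − Li(x) ≈ -16.17.

Direct count of primes ≤ 4982 gives π(4982) = 666. Numerical evaluation of the logarithmic integral gives Li(4982) ≈ 682.17. The difference π(x) − Li(x) ≈ -16.17 is typically negative for small/moderate x (Li(x) overestimates), though Littlewood's theorem shows this sign changes infinitely often.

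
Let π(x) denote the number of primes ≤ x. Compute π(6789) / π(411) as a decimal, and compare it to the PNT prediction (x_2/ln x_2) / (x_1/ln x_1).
π(6789)/π(411) = 873/80 ≈ 10.9125;  PNT prediction ≈ 11.2678.

π(411) = 80 and π(6789) = 873, so π(6789)/π(411) ≈ 10.9125. The PNT-predicted ratio is (6789/ln(6789)) / (411/ln(411)) ≈ 11.2678. The two agree to within a few percent, as expected.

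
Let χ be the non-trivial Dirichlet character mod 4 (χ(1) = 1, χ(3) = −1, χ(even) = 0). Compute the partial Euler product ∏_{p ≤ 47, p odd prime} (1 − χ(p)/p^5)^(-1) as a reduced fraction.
∏ = 7508883803148623376075754946450365737429310788606076172798130278074505/7537845509642297199917174706861149114875564283464393121061743521431552

The odd primes p ≤ 47 are [3, 5, 7, 11, 13, 17, 19, 23, 29, 31, 37, 41, 43, 47]. For each, χ(p) = 1 if p ≡ 1 mod 4, χ(p) = −1 if p ≡ 3 mod 4. Taking (1 − χ(p)/p^5)^(-1) = p^5/(p^5 − χ(p)): (1 − (-1)/3^5)^(-1) · (1 − (1)/5^5)^(-1) · (1 − (-1)/7^5)^(-1) · (1 − (-1)/11^5)^(-1) · (1 − (1)/13^5)^(-1) · (1 − (1)/17^5)^(-1) · (1 − (-1)/19^5)^(-1) · (1 − (-1)/23^5)^(-1) · (1 − (1)/29^5)^(-1) · (1 − (-1)/31^5)^(-1) · (1 − (1)/37^5)^(-1) · (1 − (1)/41^5)^(-1) · (1 − (-1)/43^5)^(-1) · (1 − (-1)/47^5)^(-1) = 7508883803148623376075754946450365737429310788606076172798130278074505/7537845509642297199917174706861149114875564283464393121061743521431552.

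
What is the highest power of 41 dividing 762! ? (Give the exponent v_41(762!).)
v_41(762!) = 18

Legendre's formula: v_p(n!) = Σ_{k ≥ 1} ⌊n / p^k⌋. For p = 41, n = 762, the terms are:
  ⌊762/41^1⌋ = ⌊762/41⌋ = 18
(the next term ⌊762/41^2⌋ = 0, terminating the sum). Summing: v_41(762!) = 18 = 18.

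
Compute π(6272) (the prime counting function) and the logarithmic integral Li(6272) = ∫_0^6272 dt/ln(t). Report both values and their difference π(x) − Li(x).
π(6272) = 816;  Li(6272) ≈ 831.60;  π(x) − Li(x) ≈ -15.60.

Direct count of primes ≤ 6272 gives π(6272) = 816. Numerical evaluation of the logarithmic integral gives Li(6272) ≈ 831.60. The difference π(x) − Li(x) ≈ -15.60 is typically negative for small/moderate x (Li(x) overestimates), though Littlewood's theorem shows this sign changes infinitely often.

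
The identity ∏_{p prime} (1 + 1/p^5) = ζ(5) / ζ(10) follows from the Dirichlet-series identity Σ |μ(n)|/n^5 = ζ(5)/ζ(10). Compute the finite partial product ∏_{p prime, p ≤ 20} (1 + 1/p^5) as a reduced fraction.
∏ = 405833785877367637916288/391770333462674252324875

The primes p ≤ 20 are [2, 3, 5, 7, 11, 13, 17, 19]. For each, (1 + 1/p^5) = (p^5 + 1)/p^5. Multiplying these fractions over p ∈ [2, 3, 5, 7, 11, 13, 17, 19] gives 405833785877367637916288/391770333462674252324875. (In the limit P → ∞ this tends to ζ(5)/ζ(10).)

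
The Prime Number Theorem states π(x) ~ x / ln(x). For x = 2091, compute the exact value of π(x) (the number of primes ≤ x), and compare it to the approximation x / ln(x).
π(2091) = 316;  x/ln(x) ≈ 273.50;  relative error ≈ 13.45%.

Directly count primes up to 2091: π(2091) = 316. The PNT approximation gives 2091/ln(2091) ≈ 2091/7.64540 ≈ 273.50. Relative error (π(x) − x/ln(x)) / π(x) ≈ 13.45%; the approximation is known to undercount slightly (Li(x) is a better estimate).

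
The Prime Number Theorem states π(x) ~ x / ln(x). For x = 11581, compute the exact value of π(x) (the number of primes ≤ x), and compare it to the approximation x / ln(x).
π(11581) = 1393;  x/ln(x) ≈ 1237.67;  relative error ≈ 11.15%.

Directly count primes up to 11581: π(11581) = 1393. The PNT approximation gives 11581/ln(11581) ≈ 11581/9.35712 ≈ 1237.67. Relative error (π(x) − x/ln(x)) / π(x) ≈ 11.15%; the approximation is known to undercount slightly (Li(x) is a better estimate).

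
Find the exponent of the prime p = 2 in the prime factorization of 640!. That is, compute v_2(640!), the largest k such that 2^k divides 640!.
v_2(640!) = 638

Legendre's formula: v_p(n!) = Σ_{k ≥ 1} ⌊n / p^k⌋. For p = 2, n = 640, the terms are:
  ⌊640/2^1⌋ = ⌊640/2⌋ = 320
  ⌊640/2^2⌋ = ⌊640/4⌋ = 160
  ⌊640/2^3⌋ = ⌊640/8⌋ = 80
  ⌊640/2^4⌋ = ⌊640/16⌋ = 40
  ⌊640/2^5⌋ = ⌊640/32⌋ = 20
  ⌊640/2^6⌋ = ⌊640/64⌋ = 10
  ⌊640/2^7⌋ = ⌊640/128⌋ = 5
  ⌊640/2^8⌋ = ⌊640/256⌋ = 2
  ⌊640/2^9⌋ = ⌊640/512⌋ = 1
(the next term ⌊640/2^10⌋ = 0, terminating the sum). Summing: v_2(640!) = 320 + 160 + 80 + 40 + 20 + 10 + 5 + 2 + 1 = 638.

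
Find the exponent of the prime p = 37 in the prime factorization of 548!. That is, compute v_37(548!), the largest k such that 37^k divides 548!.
v_37(548!) = 14

Legendre's formula: v_p(n!) = Σ_{k ≥ 1} ⌊n / p^k⌋. For p = 37, n = 548, the terms are:
  ⌊548/37^1⌋ = ⌊548/37⌋ = 14
(the next term ⌊548/37^2⌋ = 0, terminating the sum). Summing: v_37(548!) = 14 = 14.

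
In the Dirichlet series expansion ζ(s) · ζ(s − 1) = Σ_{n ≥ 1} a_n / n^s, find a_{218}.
σ(218) = 330

In the product (Σ m^0/m^s)(Σ k / k^s) = Σ (Σ_{d | n} d) / n^s, the coefficient of 1/n^s is σ(n) = Σ_{d | n} d. For n = 218, divisors are [1, 2, 109, 218]; summing: σ(218) = 330.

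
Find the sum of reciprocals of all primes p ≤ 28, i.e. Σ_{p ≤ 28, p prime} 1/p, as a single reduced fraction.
Σ 1/p = 334406399/223092870

π(28) = 9, so the primes ≤ 28 are [2, 3, 5, 7, 11, 13, 17, 19, 23]. Summing 1/p over these primes: 334406399/223092870 ≈ 1.4990. Mertens estimate ln ln(28) + 0.2615 ≈ 1.4651.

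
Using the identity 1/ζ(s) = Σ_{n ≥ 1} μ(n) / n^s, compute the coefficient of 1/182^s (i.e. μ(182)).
μ(182) = -1

Factor n = 182 = 2 · 7 · 13. μ(n) = 0 if any exponent ≥ 2 (not squarefree); otherwise μ(n) = (−1)^{ω(n)} where ω(n) is the number of distinct prime factors. Applying: μ(182) = -1.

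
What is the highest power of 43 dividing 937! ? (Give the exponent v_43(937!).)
v_43(937!) = 21

Legendre's formula: v_p(n!) = Σ_{k ≥ 1} ⌊n / p^k⌋. For p = 43, n = 937, the terms are:
  ⌊937/43^1⌋ = ⌊937/43⌋ = 21
(the next term ⌊937/43^2⌋ = 0, terminating the sum). Summing: v_43(937!) = 21 = 21.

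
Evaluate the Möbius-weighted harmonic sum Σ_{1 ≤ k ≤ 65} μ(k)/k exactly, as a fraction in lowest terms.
Σ μ(k)/k = 3679085466973039663081/117288381359406970983270

Values of μ(k) for 1 ≤ k ≤ 65: μ(1) = 1, μ(2) = -1, μ(3) = -1, μ(5) = -1, μ(6) = 1, μ(7) = -1, μ(10) = 1, μ(11) = -1, μ(13) = -1, μ(14) = 1, μ(15) = 1, μ(17) = -1, μ(19) = -1, μ(21) = 1, μ(22) = 1, μ(23) = -1, μ(26) = 1, μ(29) = -1, μ(30) = -1, μ(31) = -1, μ(33) = 1, μ(34) = 1, μ(35) = 1, μ(37) = -1, μ(38) = 1, μ(39) = 1, μ(41) = -1, μ(42) = -1, μ(43) = -1, μ(46) = 1, μ(47) = -1, μ(51) = 1, μ(53) = -1, μ(55) = 1, μ(57) = 1, μ(58) = 1, μ(59) = -1, μ(61) = -1, μ(62) = 1, μ(65) = 1, with μ = 0 on non-squarefree integers. Summing μ(k)/k for k where μ(k) ≠ 0 gives 3679085466973039663081/117288381359406970983270 ≈ 0.0314. (PNT ⟺ this sum → 0 as n → ∞.)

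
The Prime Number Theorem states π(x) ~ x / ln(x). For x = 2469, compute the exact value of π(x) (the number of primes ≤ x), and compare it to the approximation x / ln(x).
π(2469) = 365;  x/ln(x) ≈ 316.07;  relative error ≈ 13.41%.

Directly count primes up to 2469: π(2469) = 365. The PNT approximation gives 2469/ln(2469) ≈ 2469/7.81157 ≈ 316.07. Relative error (π(x) − x/ln(x)) / π(x) ≈ 13.41%; the approximation is known to undercount slightly (Li(x) is a better estimate).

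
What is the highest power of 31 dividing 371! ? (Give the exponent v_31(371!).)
v_31(371!) = 11

Legendre's formula: v_p(n!) = Σ_{k ≥ 1} ⌊n / p^k⌋. For p = 31, n = 371, the terms are:
  ⌊371/31^1⌋ = ⌊371/31⌋ = 11
(the next term ⌊371/31^2⌋ = 0, terminating the sum). Summing: v_31(371!) = 11 = 11.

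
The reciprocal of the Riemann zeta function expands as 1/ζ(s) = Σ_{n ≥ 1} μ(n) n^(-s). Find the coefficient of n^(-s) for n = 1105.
μ(1105) = -1

Factor n = 1105 = 5 · 13 · 17. μ(n) = 0 if any exponent ≥ 2 (not squarefree); otherwise μ(n) = (−1)^{ω(n)} where ω(n) is the number of distinct prime factors. Applying: μ(1105) = -1.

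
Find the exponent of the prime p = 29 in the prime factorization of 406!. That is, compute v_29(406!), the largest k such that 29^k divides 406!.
v_29(406!) = 14

Legendre's formula: v_p(n!) = Σ_{k ≥ 1} ⌊n / p^k⌋. For p = 29, n = 406, the terms are:
  ⌊406/29^1⌋ = ⌊406/29⌋ = 14
(the next term ⌊406/29^2⌋ = 0, terminating the sum). Summing: v_29(406!) = 14 = 14.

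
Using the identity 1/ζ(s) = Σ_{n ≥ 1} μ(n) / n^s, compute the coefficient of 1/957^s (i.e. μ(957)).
μ(957) = -1

Factor n = 957 = 3 · 11 · 29. μ(n) = 0 if any exponent ≥ 2 (not squarefree); otherwise μ(n) = (−1)^{ω(n)} where ω(n) is the number of distinct prime factors. Applying: μ(957) = -1.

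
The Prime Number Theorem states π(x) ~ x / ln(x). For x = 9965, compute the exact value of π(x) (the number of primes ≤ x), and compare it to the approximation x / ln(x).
π(9965) = 1227;  x/ln(x) ≈ 1082.35;  relative error ≈ 11.79%.

Directly count primes up to 9965: π(9965) = 1227. The PNT approximation gives 9965/ln(9965) ≈ 9965/9.20683 ≈ 1082.35. Relative error (π(x) − x/ln(x)) / π(x) ≈ 11.79%; the approximation is known to undercount slightly (Li(x) is a better estimate).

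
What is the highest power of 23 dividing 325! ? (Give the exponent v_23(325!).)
v_23(325!) = 14

Legendre's formula: v_p(n!) = Σ_{k ≥ 1} ⌊n / p^k⌋. For p = 23, n = 325, the terms are:
  ⌊325/23^1⌋ = ⌊325/23⌋ = 14
(the next term ⌊325/23^2⌋ = 0, terminating the sum). Summing: v_23(325!) = 14 = 14.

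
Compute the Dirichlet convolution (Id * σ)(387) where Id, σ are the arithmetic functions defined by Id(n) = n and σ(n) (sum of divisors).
(Id * σ)(387) = 2958

Divisors of 387: [1, 3, 9, 43, 129, 387]. For each d | 387:
  d = 1: Id(1) · σ(387/1) = 1 · 572 = 572
  d = 3: Id(3) · σ(387/3) = 3 · 176 = 528
  d = 9: Id(9) · σ(387/9) = 9 · 44 = 396
  d = 43: Id(43) · σ(387/43) = 43 · 13 = 559
  d = 129: Id(129) · σ(387/129) = 129 · 4 = 516
  d = 387: Id(387) · σ(387/387) = 387 · 1 = 387
Summing: (Id * σ)(387) = 572 + 528 + 396 + 559 + 516 + 387 = 2958.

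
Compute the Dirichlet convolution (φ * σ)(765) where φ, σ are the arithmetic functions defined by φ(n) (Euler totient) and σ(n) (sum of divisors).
(φ * σ)(765) = 9180

Divisors of 765: [1, 3, 5, 9, 15, 17, 45, 51, 85, 153, 255, 765]. For each d | 765:
  d = 1: φ(1) · σ(765/1) = 1 · 1404 = 1404
  d = 3: φ(3) · σ(765/3) = 2 · 432 = 864
  d = 5: φ(5) · σ(765/5) = 4 · 234 = 936
  d = 9: φ(9) · σ(765/9) = 6 · 108 = 648
  d = 15: φ(15) · σ(765/15) = 8 · 72 = 576
  d = 17: φ(17) · σ(765/17) = 16 · 78 = 1248
  d = 45: φ(45) · σ(765/45) = 24 · 18 = 432
  d = 51: φ(51) · σ(765/51) = 32 · 24 = 768
  d = 85: φ(85) · σ(765/85) = 64 · 13 = 832
  d = 153: φ(153) · σ(765/153) = 96 · 6 = 576
  d = 255: φ(255) · σ(765/255) = 128 · 4 = 512
  d = 765: φ(765) · σ(765/765) = 384 · 1 = 384
Summing: (φ * σ)(765) = 1404 + 864 + 936 + 648 + 576 + 1248 + 432 + 768 + 832 + 576 + 512 + 384 = 9180.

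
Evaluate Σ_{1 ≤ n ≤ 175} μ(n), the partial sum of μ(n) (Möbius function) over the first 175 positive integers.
Σ_{n ≤ 175} μ(n) = -4

Compute μ(n) for each 1 ≤ n ≤ 175: μ(1) = 1, μ(2) = -1, μ(3) = -1, μ(4) = 0, μ(5) = -1, μ(6) = 1, μ(7) = -1, μ(8) = 0, μ(9) = 0, μ(10) = 1, μ(11) = -1, μ(12) = 0, μ(13) = -1, μ(14) = 1, μ(15) = 1, μ(16) = 0, μ(17) = -1, μ(18) = 0, μ(19) = -1, μ(20) = 0, μ(21) = 1, μ(22) = 1, μ(23) = -1, μ(24) = 0, μ(25) = 0, μ(26) = 1, μ(27) = 0, μ(28) = 0, μ(29) = -1, μ(30) = -1, μ(31) = -1, μ(32) = 0, μ(33) = 1, μ(34) = 1, μ(35) = 1, μ(36) = 0, μ(37) = -1, μ(38) = 1, μ(39) = 1, μ(40) = 0, μ(41) = -1, μ(42) = -1, μ(43) = -1, μ(44) = 0, μ(45) = 0, μ(46) = 1, μ(47) = -1, μ(48) = 0, μ(49) = 0, μ(50) = 0, μ(51) = 1, μ(52) = 0, μ(53) = -1, μ(54) = 0, μ(55) = 1, μ(56) = 0, μ(57) = 1, μ(58) = 1, μ(59) = -1, μ(60) = 0, μ(61) = -1, μ(62) = 1, μ(63) = 0, μ(64) = 0, μ(65) = 1, μ(66) = -1, μ(67) = -1, μ(68) = 0, μ(69) = 1, μ(70) = -1, μ(71) = -1, μ(72) = 0, μ(73) = -1, μ(74) = 1, μ(75) = 0, μ(76) = 0, μ(77) = 1, μ(78) = -1, μ(79) = -1, μ(80) = 0, μ(81) = 0, μ(82) = 1, μ(83) = -1, μ(84) = 0, μ(85) = 1, μ(86) = 1, μ(87) = 1, μ(88) = 0, μ(89) = -1, μ(90) = 0, μ(91) = 1, μ(92) = 0, μ(93) = 1, μ(94) = 1, μ(95) = 1, μ(96) = 0, μ(97) = -1, μ(98) = 0, μ(99) = 0, μ(100) = 0, μ(101) = -1, μ(102) = -1, μ(103) = -1, μ(104) = 0, μ(105) = -1, μ(106) = 1, μ(107) = -1, μ(108) = 0, μ(109) = -1, μ(110) = -1, μ(111) = 1, μ(112) = 0, μ(113) = -1, μ(114) = -1, μ(115) = 1, μ(116) = 0, μ(117) = 0, μ(118) = 1, μ(119) = 1, μ(120) = 0, μ(121) = 0, μ(122) = 1, μ(123) = 1, μ(124) = 0, μ(125) = 0, μ(126) = 0, μ(127) = -1, μ(128) = 0, μ(129) = 1, μ(130) = -1, μ(131) = -1, μ(132) = 0, μ(133) = 1, μ(134) = 1, μ(135) = 0, μ(136) = 0, μ(137) = -1, μ(138) = -1, μ(139) = -1, μ(140) = 0, μ(141) = 1, μ(142) = 1, μ(143) = 1, μ(144) = 0, μ(145) = 1, μ(146) = 1, μ(147) = 0, μ(148) = 0, μ(149) = -1, μ(150) = 0, μ(151) = -1, μ(152) = 0, μ(153) = 0, μ(154) = -1, μ(155) = 1, μ(156) = 0, μ(157) = -1, μ(158) = 1, μ(159) = 1, μ(160) = 0, μ(161) = 1, μ(162) = 0, μ(163) = -1, μ(164) = 0, μ(165) = -1, μ(166) = 1, μ(167) = -1, μ(168) = 0, μ(169) = 0, μ(170) = -1, μ(171) = 0, μ(172) = 0, μ(173) = -1, μ(174) = -1, μ(175) = 0. Summing all 175 values: -4. (Mertens function M(x) = Σ_{n ≤ x} μ(n); on average M(x) should be small (PNT ⟺ M(x) = o(x)).)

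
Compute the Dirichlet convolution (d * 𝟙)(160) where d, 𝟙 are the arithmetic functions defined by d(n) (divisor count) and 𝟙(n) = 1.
(d * 𝟙)(160) = 63

Divisors of 160: [1, 2, 4, 5, 8, 10, 16, 20, 32, 40, 80, 160]. For each d | 160:
  d = 1: d(1) · 𝟙(160/1) = 1 · 1 = 1
  d = 2: d(2) · 𝟙(160/2) = 2 · 1 = 2
  d = 4: d(4) · 𝟙(160/4) = 3 · 1 = 3
  d = 5: d(5) · 𝟙(160/5) = 2 · 1 = 2
  d = 8: d(8) · 𝟙(160/8) = 4 · 1 = 4
  d = 10: d(10) · 𝟙(160/10) = 4 · 1 = 4
  d = 16: d(16) · 𝟙(160/16) = 5 · 1 = 5
  d = 20: d(20) · 𝟙(160/20) = 6 · 1 = 6
  d = 32: d(32) · 𝟙(160/32) = 6 · 1 = 6
  d = 40: d(40) · 𝟙(160/40) = 8 · 1 = 8
  d = 80: d(80) · 𝟙(160/80) = 10 · 1 = 10
  d = 160: d(160) · 𝟙(160/160) = 12 · 1 = 12
Summing: (d * 𝟙)(160) = 1 + 2 + 3 + 2 + 4 + 4 + 5 + 6 + 6 + 8 + 10 + 12 = 63.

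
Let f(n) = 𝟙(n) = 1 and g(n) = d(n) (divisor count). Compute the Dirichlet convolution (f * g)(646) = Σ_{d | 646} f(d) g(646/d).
(𝟙 * d)(646) = 27

Divisors of 646: [1, 2, 17, 19, 34, 38, 323, 646]. For each d | 646:
  d = 1: 𝟙(1) · d(646/1) = 1 · 8 = 8
  d = 2: 𝟙(2) · d(646/2) = 1 · 4 = 4
  d = 17: 𝟙(17) · d(646/17) = 1 · 4 = 4
  d = 19: 𝟙(19) · d(646/19) = 1 · 4 = 4
  d = 34: 𝟙(34) · d(646/34) = 1 · 2 = 2
  d = 38: 𝟙(38) · d(646/38) = 1 · 2 = 2
  d = 323: 𝟙(323) · d(646/323) = 1 · 2 = 2
  d = 646: 𝟙(646) · d(646/646) = 1 · 1 = 1
Summing: (𝟙 * d)(646) = 8 + 4 + 4 + 4 + 2 + 2 + 2 + 1 = 27.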